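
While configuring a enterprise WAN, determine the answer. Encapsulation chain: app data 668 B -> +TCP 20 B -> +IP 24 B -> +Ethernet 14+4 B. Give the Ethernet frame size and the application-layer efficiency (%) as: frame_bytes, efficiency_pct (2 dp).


TCP segment = 668 + 20 = 688 B
IP packet = 688 + 24 = 712 B
Ethernet frame = 712 + 14 + 4 = 730 B
Efficiency = app / frame = 668 / 730 = 0.915068 = 91.5068% -> 91.51% (2 dp)

730, 91.51


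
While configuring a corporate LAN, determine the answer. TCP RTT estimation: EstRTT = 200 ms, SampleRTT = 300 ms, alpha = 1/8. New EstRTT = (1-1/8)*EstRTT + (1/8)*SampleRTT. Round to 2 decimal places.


Given: EstRTT = 200 ms, SampleRTT = 300 ms, alpha = 1/8
New EstRTT = (1 - alpha) * EstRTT + alpha * SampleRTT
(7/8) * 200 = 175
(1/8) * 300 = 37.5
New EstRTT = 175 + 37.5 = 212.5 ms -> 212.50 ms (2 dp)

212.50


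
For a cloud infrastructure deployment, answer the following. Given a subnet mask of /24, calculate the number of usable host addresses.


Given: subnet mask /24
Host bits = 32 - 24 = 8
Total addresses = 2^8 = 256
Usable hosts = 256 - 2 (network + broadcast) = 254

254


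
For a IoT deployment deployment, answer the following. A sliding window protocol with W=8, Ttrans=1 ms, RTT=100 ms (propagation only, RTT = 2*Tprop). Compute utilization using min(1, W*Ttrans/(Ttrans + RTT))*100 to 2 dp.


Given: W = 8, Ttrans = 1 ms, RTT = 100 ms (= 2 * Tprop, Tprop = 50 ms)
Cycle time = Ttrans + RTT = 1 + 100 = 101 ms (first packet sent until its ACK returns)
W * Ttrans = 8 * 1 = 8 ms of sending per cycle
W * Ttrans / (Ttrans + RTT) = 8 / 101 = 0.079208
U = min(1, 0.079208) = 0.079208
U% = 7.92%

7.92


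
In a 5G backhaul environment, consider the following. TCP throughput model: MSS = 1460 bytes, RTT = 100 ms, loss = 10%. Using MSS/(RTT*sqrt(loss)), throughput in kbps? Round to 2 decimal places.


Given: MSS = 1460 bytes, RTT = 100 ms, loss = 10%
RTT in seconds = 100 / 1000 = 0.1
Loss rate = 10% = 0.1
sqrt(loss) = sqrt(0.1) = 0.316227766017
Throughput (bytes/s) = 1460 / (0.1 * 0.316227766017) = 46169.2538
Throughput (kbps) = 46169.2538 * 8 / 1000 = 369.354031 -> 369.35 kbps (2 dp)

369.35


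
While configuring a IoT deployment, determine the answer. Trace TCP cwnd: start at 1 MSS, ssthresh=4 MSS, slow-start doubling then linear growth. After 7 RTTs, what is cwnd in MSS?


RTT 0: cwnd = 1 MSS (initial)
RTT 1: cwnd = 2 MSS (slow start, doubled)
RTT 2: cwnd = 4 MSS (slow start, doubled)
RTT 3: cwnd = 5 MSS (congestion avoidance, +1)
RTT 4: cwnd = 6 MSS (congestion avoidance, +1)
RTT 5: cwnd = 7 MSS (congestion avoidance, +1)
RTT 6: cwnd = 8 MSS (congestion avoidance, +1)
RTT 7: cwnd = 9 MSS (congestion avoidance, +1)

9


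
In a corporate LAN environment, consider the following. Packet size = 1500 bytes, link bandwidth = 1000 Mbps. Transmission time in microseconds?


Given: packet = 1500 bytes, bandwidth = 1000 Mbps
Packet in bits = 1500 * 8 = 12000 bits
Bandwidth = 1000 * 10^6 = 1000000000 bps
Time = 12000 / 1000000000 seconds
Time in us = 12000 * 10^6 / 1000000000 = 12

12


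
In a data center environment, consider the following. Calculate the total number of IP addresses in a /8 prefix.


Given: CIDR prefix /8
Host bits = 32 - 8 = 24
Total addresses = 2^24 = 16777216

16777216


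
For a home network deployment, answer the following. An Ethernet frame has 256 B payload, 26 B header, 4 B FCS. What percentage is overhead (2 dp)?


Given: payload = 256 B, header = 26 B, trailer = 4 B
Overhead bytes = header + trailer = 26 + 4 = 30
Total frame = payload + overhead = 256 + 30 = 286
Overhead % = 30 / 286 * 100 = 10.4895% -> 10.49% (2 dp)

10.49


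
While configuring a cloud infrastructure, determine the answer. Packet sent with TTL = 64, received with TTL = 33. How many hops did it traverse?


Given: initial TTL = 64, received TTL = 33
Hops = initial TTL - received TTL
Hops = 64 - 33 = 31

31


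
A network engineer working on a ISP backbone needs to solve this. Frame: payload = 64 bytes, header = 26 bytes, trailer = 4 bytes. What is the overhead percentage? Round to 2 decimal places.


Given: payload = 64 B, header = 26 B, trailer = 4 B
Overhead bytes = header + trailer = 26 + 4 = 30
Total frame = payload + overhead = 64 + 30 = 94
Overhead % = 30 / 94 * 100 = 31.9149% -> 31.91% (2 dp)

31.91


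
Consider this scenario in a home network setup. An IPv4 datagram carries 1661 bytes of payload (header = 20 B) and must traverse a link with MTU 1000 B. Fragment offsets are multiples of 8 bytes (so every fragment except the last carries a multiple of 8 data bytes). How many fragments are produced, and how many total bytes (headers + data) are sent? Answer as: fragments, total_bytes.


Max data per non-final fragment = floor((MTU - header)/8)*8 = floor((1000 - 20)/8)*8 = floor(980/8)*8 = 976 B
Final fragment needs no 8-byte alignment: it can carry up to MTU - header = 980 B
Non-final fragments needed = ceil((payload - 980) / 976) = ceil(681/976) = ceil(0.6977) = 1
Number of fragments = 1 + 1 = 2
Fragment sizes (data): 1 * 976 B + 685 B (last, 685 <= 980 OK)
Total bytes sent = payload + n_frags * header = 1661 + 2*20 = 1661 + 40 = 1701 B

2, 1701


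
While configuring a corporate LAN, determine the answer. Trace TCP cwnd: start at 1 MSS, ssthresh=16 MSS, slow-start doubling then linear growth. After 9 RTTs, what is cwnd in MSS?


RTT 0: cwnd = 1 MSS (initial)
RTT 1: cwnd = 2 MSS (slow start, doubled)
RTT 2: cwnd = 4 MSS (slow start, doubled)
RTT 3: cwnd = 8 MSS (slow start, doubled)
RTT 4: cwnd = 16 MSS (slow start, doubled)
RTT 5: cwnd = 17 MSS (congestion avoidance, +1)
RTT 6: cwnd = 18 MSS (congestion avoidance, +1)
RTT 7: cwnd = 19 MSS (congestion avoidance, +1)
RTT 8: cwnd = 20 MSS (congestion avoidance, +1)
RTT 9: cwnd = 21 MSS (congestion avoidance, +1)

21


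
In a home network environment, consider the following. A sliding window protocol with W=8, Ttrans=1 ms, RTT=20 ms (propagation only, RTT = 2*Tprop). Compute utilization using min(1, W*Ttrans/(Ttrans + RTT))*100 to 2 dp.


Given: W = 8, Ttrans = 1 ms, RTT = 20 ms (= 2 * Tprop, Tprop = 10 ms)
Cycle time = Ttrans + RTT = 1 + 20 = 21 ms (first packet sent until its ACK returns)
W * Ttrans = 8 * 1 = 8 ms of sending per cycle
W * Ttrans / (Ttrans + RTT) = 8 / 21 = 0.380952
U = min(1, 0.380952) = 0.380952
U% = 38.10%

38.10


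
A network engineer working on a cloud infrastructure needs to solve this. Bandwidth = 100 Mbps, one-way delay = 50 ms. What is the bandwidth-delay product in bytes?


Given: bandwidth = 100 Mbps, delay = 50 ms
BDP in bits = 100 * 10^6 * 50 / 1000
BDP in bits = 5000000
BDP in bytes = 5000000 / 8 = 625000

625000


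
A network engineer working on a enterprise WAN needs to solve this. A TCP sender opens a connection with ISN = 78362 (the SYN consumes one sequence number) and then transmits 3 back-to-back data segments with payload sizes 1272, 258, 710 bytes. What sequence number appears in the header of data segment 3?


The SYN occupies sequence number ISN = 78362, so the first data byte is ISN + 1 = 78363.
SEQ of data segment i = (ISN + 1) + sum of payload sizes of segments 1..i-1.
Segment 1: SEQ = 78363, payload = 1272 bytes
Segment 2: SEQ = 79635, payload = 258 bytes
Segment 3: SEQ = 79893, payload = 710 bytes
SEQ of segment 3 = 78363 + 1272 + 258 = 79893

79893


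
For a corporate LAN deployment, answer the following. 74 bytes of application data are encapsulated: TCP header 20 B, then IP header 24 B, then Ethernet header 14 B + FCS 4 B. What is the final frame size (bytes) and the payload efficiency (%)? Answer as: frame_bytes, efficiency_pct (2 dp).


TCP segment = 74 + 20 = 94 B
IP packet = 94 + 24 = 118 B
Ethernet frame = 118 + 14 + 4 = 136 B
Efficiency = app / frame = 74 / 136 = 0.544118 = 54.4118% -> 54.41% (2 dp)

136, 54.41


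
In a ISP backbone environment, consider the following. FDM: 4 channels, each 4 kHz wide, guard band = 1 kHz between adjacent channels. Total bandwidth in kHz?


Given: 4 channels, 4 kHz each, guard = 1 kHz
Channel bandwidth = 4 * 4 = 16 kHz
Guard bands = 3 gaps * 1 kHz = 3 kHz
Total = 16 + 3 = 19 kHz

19


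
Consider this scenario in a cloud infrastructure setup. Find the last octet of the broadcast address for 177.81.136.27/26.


Given: IP = 177.81.136.27, prefix = /26
Host bits = 32 - 26 = 6
Network last octet = 27 AND mask = 0
Host part size = 2^6 - 1 = 63
Broadcast last octet = 0 OR 63 = 63

63


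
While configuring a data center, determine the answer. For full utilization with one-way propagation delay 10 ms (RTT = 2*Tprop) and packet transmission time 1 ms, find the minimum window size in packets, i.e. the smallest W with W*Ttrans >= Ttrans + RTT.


Given: Ttrans = 1 ms, RTT = 20 ms (= 2 * Tprop, Tprop = 10 ms)
Time until first ACK returns = Ttrans + RTT = 1 + 20 = 21 ms
Need W * Ttrans >= Ttrans + RTT  ->  W >= (Ttrans + RTT) / Ttrans
(Ttrans + RTT) / Ttrans = 21 / 1 = 21
W_min = ceil(21) = 21

21


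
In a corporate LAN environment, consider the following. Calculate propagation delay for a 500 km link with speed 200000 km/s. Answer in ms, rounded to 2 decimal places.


Given: distance = 500 km, speed = 200000 km/s
Delay = distance / speed = 500 / 200000 seconds
Delay in ms = 500 * 1000 / 200000
Delay = 2.5000 ms
Rounded to 2 dp = 2.50 ms

2.50


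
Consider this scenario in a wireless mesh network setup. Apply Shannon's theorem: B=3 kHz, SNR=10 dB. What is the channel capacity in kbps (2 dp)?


Given: B = 3 kHz, SNR = 10 dB
SNR linear = 10^(10/10) = 10
1 + SNR = 11
log2(11) = 3.4594316186
C = 3 * 1000 * 3.4594316186 = 10378.2949 bps
C = 10.378295 kbps -> 10.38 kbps (2 dp)

10.38


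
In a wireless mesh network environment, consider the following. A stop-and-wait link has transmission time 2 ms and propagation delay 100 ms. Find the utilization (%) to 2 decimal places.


Given: Ttrans = 2 ms, Tprop = 100 ms
RTT = 2 * Tprop = 2 * 100 = 200 ms
U = Ttrans / (Ttrans + RTT)
U = 2 / (2 + 200)
U = 2 / 202 = 0.009901
U% = 0.99%

0.99


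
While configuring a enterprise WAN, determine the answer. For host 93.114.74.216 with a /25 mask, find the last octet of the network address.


Given: IP = 93.114.74.216, prefix = /25
Subnet mask = 255.255.255.128
Last octet of IP: 216
Last octet of mask: 128
Network last octet = 216 AND 128 = 128

128


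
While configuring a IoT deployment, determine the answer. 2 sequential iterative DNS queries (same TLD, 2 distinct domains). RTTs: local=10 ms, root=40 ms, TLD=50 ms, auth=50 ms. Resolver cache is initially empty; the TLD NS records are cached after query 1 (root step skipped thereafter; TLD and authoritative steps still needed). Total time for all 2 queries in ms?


Lookup 1 (cold cache): local + root + TLD + auth = 10 + 40 + 50 + 50 = 150 ms
Lookups 2..2 (TLD NS cached -> skip root; new domain -> still ask TLD and auth): local + TLD + auth = 10 + 50 + 50 = 110 ms each
Remaining 1 lookups: 1 * 110 = 110 ms
Total = 150 + 110 = 260 ms

260


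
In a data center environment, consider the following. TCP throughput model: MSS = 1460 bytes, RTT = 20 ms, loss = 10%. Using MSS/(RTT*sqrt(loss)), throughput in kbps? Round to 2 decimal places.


Given: MSS = 1460 bytes, RTT = 20 ms, loss = 10%
RTT in seconds = 20 / 1000 = 0.02
Loss rate = 10% = 0.1
sqrt(loss) = sqrt(0.1) = 0.316227766017
Throughput (bytes/s) = 1460 / (0.02 * 0.316227766017) = 230846.2692
Throughput (kbps) = 230846.2692 * 8 / 1000 = 1846.770154 -> 1846.77 kbps (2 dp)

1846.77


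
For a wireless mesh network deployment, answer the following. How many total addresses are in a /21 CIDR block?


Given: CIDR prefix /21
Host bits = 32 - 21 = 11
Total addresses = 2^11 = 2048

2048


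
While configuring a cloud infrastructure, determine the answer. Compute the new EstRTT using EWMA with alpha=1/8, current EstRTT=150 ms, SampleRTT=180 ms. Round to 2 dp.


Given: EstRTT = 150 ms, SampleRTT = 180 ms, alpha = 1/8
New EstRTT = (1 - alpha) * EstRTT + alpha * SampleRTT
(7/8) * 150 = 131.25
(1/8) * 180 = 22.5
New EstRTT = 131.25 + 22.5 = 153.75 ms -> 153.75 ms (2 dp)

153.75


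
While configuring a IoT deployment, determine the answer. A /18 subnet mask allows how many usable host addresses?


Given: subnet mask /18
Host bits = 32 - 18 = 14
Total addresses = 2^14 = 16384
Usable hosts = 16384 - 2 (network + broadcast) = 16382

16382


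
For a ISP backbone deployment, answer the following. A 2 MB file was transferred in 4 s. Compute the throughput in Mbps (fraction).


Given: file = 2 MB, time = 4 s
File in Mb = 2 * 8 = 16 Mb
Throughput = 16 / 4 Mbps
Throughput = 4 Mbps

4


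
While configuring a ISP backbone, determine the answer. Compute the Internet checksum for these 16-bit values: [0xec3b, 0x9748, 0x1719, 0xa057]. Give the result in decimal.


Given words: [0xec3b, 0x9748, 0x1719, 0xa057]
Step 1: Sum all words
Raw sum = 60475 + 38728 + 5913 + 41047 = 146163
Step 2: Fold carry: (15091 + 2) = 15093
One's complement = ~15093 & 0xFFFF = 50442

50442


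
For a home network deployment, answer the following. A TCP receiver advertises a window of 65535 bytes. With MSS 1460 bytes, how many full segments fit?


Given: RWND = 65535 bytes, MSS = 1460 bytes
Full segments = floor(RWND / MSS)
Full segments = floor(65535 / 1460)
Full segments = floor(44.887) = 44

44


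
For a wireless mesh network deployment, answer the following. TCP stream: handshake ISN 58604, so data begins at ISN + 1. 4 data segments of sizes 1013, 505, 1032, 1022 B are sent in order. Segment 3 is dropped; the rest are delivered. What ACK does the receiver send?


SYN uses sequence number 58604; first data byte = ISN + 1 = 58605.
Segment 1: SEQ = 58605, len = 1013 B, covers [58605, 59617]
Segment 2: SEQ = 59618, len = 505 B, covers [59618, 60122]
Segment 3: SEQ = 60123, len = 1032 B, covers [60123, 61154] [LOST]
Segment 4: SEQ = 61155, len = 1022 B, covers [61155, 62176]
In-order data received: bytes [58605, 60122] (segments 1..2).
Segment 3 missing -> gap begins at byte 60123; later segments buffered out of order.
Cumulative ACK = next expected in-order byte = 58605 + 1013 + 505 = 60123

60123


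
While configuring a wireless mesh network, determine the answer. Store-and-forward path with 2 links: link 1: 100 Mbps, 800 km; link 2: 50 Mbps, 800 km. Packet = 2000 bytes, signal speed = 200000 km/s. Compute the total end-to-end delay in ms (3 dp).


Packet = 2000 bytes = 16000 bits. Store-and-forward: sum (t_trans + t_prop) per link.
Link 1: t_trans = 16000/(100*10^6) s = 0.1600 ms; t_prop = 800/200000 s = 4.0000 ms; subtotal = 4.1600 ms
Link 2: t_trans = 16000/(50*10^6) s = 0.3200 ms; t_prop = 800/200000 s = 4.0000 ms; subtotal = 4.3200 ms
End-to-end = 4.1600 + 4.3200 = 8.4800 ms -> 8.480 ms (3 dp)

8.480


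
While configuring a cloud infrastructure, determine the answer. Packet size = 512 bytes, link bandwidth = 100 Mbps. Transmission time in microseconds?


Given: packet = 512 bytes, bandwidth = 100 Mbps
Packet in bits = 512 * 8 = 4096 bits
Bandwidth = 100 * 10^6 = 100000000 bps
Time = 4096 / 100000000 seconds
Time in us = 4096 * 10^6 / 100000000 = 40.96

40.96


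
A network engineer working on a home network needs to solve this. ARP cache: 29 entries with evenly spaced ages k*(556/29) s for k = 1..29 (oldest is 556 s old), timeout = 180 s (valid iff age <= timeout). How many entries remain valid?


Ages are k * 556/29 s for k = 1..29 (spacing = 19.1724 s).
Entry k is valid iff k * 556/29 <= 180 iff k <= 29 * 180 / 556 = 9.3885
n_valid = floor(9.3885) = 9
(n_stale = 29 - 9 = 20)

9


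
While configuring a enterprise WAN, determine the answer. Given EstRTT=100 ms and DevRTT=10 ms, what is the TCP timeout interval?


Given: EstRTT = 100 ms, DevRTT = 10 ms
Timeout = EstRTT + 4 * DevRTT
4 * DevRTT = 4 * 10 = 40
Timeout = 100 + 40 = 140 ms

140


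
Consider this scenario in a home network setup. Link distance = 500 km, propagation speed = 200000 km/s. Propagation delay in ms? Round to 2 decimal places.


Given: distance = 500 km, speed = 200000 km/s
Delay = distance / speed = 500 / 200000 seconds
Delay in ms = 500 * 1000 / 200000
Delay = 2.5000 ms
Rounded to 2 dp = 2.50 ms

2.50


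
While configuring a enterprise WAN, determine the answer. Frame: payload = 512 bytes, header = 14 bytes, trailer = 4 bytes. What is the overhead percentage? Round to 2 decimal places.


Given: payload = 512 B, header = 14 B, trailer = 4 B
Overhead bytes = header + trailer = 14 + 4 = 18
Total frame = payload + overhead = 512 + 18 = 530
Overhead % = 18 / 530 * 100 = 3.3962% -> 3.40% (2 dp)

3.40


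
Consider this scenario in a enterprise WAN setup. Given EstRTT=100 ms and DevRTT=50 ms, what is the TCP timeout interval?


Given: EstRTT = 100 ms, DevRTT = 50 ms
Timeout = EstRTT + 4 * DevRTT
4 * DevRTT = 4 * 50 = 200
Timeout = 100 + 200 = 300 ms

300


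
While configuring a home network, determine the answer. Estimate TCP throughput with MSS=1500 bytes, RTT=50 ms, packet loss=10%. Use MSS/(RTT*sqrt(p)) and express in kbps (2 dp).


Given: MSS = 1500 bytes, RTT = 50 ms, loss = 10%
RTT in seconds = 50 / 1000 = 0.05
Loss rate = 10% = 0.1
sqrt(loss) = sqrt(0.1) = 0.316227766017
Throughput (bytes/s) = 1500 / (0.05 * 0.316227766017) = 94868.3298
Throughput (kbps) = 94868.3298 * 8 / 1000 = 758.946638 -> 758.95 kbps (2 dp)

758.95


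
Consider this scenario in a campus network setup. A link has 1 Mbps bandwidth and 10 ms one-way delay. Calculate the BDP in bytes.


Given: bandwidth = 1 Mbps, delay = 10 ms
BDP in bits = 1 * 10^6 * 10 / 1000
BDP in bits = 10000
BDP in bytes = 10000 / 8 = 1250

1250


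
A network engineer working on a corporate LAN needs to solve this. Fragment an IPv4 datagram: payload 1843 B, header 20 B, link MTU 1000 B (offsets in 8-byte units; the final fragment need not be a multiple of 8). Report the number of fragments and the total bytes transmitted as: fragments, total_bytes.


Max data per non-final fragment = floor((MTU - header)/8)*8 = floor((1000 - 20)/8)*8 = floor(980/8)*8 = 976 B
Final fragment needs no 8-byte alignment: it can carry up to MTU - header = 980 B
Non-final fragments needed = ceil((payload - 980) / 976) = ceil(863/976) = ceil(0.8842) = 1
Number of fragments = 1 + 1 = 2
Fragment sizes (data): 1 * 976 B + 867 B (last, 867 <= 980 OK)
Total bytes sent = payload + n_frags * header = 1843 + 2*20 = 1843 + 40 = 1883 B

2, 1883


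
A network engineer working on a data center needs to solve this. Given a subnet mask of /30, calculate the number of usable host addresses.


Given: subnet mask /30
Host bits = 32 - 30 = 2
Total addresses = 2^2 = 4
Usable hosts = 4 - 2 (network + broadcast) = 2

2


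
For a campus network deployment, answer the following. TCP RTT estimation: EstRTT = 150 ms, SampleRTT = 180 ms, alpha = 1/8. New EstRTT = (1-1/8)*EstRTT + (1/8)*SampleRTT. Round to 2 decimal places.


Given: EstRTT = 150 ms, SampleRTT = 180 ms, alpha = 1/8
New EstRTT = (1 - alpha) * EstRTT + alpha * SampleRTT
(7/8) * 150 = 131.25
(1/8) * 180 = 22.5
New EstRTT = 131.25 + 22.5 = 153.75 ms -> 153.75 ms (2 dp)

153.75


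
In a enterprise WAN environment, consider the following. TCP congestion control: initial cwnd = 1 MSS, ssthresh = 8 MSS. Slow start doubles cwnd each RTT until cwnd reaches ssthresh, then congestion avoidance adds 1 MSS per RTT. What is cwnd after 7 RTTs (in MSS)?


RTT 0: cwnd = 1 MSS (initial)
RTT 1: cwnd = 2 MSS (slow start, doubled)
RTT 2: cwnd = 4 MSS (slow start, doubled)
RTT 3: cwnd = 8 MSS (slow start, doubled)
RTT 4: cwnd = 9 MSS (congestion avoidance, +1)
RTT 5: cwnd = 10 MSS (congestion avoidance, +1)
RTT 6: cwnd = 11 MSS (congestion avoidance, +1)
RTT 7: cwnd = 12 MSS (congestion avoidance, +1)

12


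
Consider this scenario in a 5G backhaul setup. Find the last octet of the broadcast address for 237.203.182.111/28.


Given: IP = 237.203.182.111, prefix = /28
Host bits = 32 - 28 = 4
Network last octet = 111 AND mask = 96
Host part size = 2^4 - 1 = 15
Broadcast last octet = 96 OR 15 = 111

111


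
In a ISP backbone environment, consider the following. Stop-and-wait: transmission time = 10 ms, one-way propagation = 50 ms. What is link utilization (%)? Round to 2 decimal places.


Given: Ttrans = 10 ms, Tprop = 50 ms
RTT = 2 * Tprop = 2 * 50 = 100 ms
U = Ttrans / (Ttrans + RTT)
U = 10 / (10 + 100)
U = 10 / 110 = 0.090909
U% = 9.09%

9.09


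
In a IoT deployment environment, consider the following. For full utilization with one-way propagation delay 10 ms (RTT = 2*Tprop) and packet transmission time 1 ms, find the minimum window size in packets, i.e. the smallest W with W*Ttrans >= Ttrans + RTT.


Given: Ttrans = 1 ms, RTT = 20 ms (= 2 * Tprop, Tprop = 10 ms)
Time until first ACK returns = Ttrans + RTT = 1 + 20 = 21 ms
Need W * Ttrans >= Ttrans + RTT  ->  W >= (Ttrans + RTT) / Ttrans
(Ttrans + RTT) / Ttrans = 21 / 1 = 21
W_min = ceil(21) = 21

21


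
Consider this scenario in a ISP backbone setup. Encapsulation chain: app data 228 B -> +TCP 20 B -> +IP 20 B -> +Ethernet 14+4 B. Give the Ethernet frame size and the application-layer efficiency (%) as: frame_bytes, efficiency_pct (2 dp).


TCP segment = 228 + 20 = 248 B
IP packet = 248 + 20 = 268 B
Ethernet frame = 268 + 14 + 4 = 286 B
Efficiency = app / frame = 228 / 286 = 0.797203 = 79.7203% -> 79.72% (2 dp)

286, 79.72


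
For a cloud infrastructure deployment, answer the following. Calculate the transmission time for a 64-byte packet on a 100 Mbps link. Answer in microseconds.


Given: packet = 64 bytes, bandwidth = 100 Mbps
Packet in bits = 64 * 8 = 512 bits
Bandwidth = 100 * 10^6 = 100000000 bps
Time = 512 / 100000000 seconds
Time in us = 512 * 10^6 / 100000000 = 5.12

5.12


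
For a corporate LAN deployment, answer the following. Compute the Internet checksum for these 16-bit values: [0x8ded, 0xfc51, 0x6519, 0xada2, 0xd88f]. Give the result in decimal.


Given words: [0x8ded, 0xfc51, 0x6519, 0xada2, 0xd88f]
Step 1: Sum all words
Raw sum = 36333 + 64593 + 25881 + 44450 + 55439 = 226696
Step 2: Fold carry: (30088 + 3) = 30091
One's complement = ~30091 & 0xFFFF = 35444

35444


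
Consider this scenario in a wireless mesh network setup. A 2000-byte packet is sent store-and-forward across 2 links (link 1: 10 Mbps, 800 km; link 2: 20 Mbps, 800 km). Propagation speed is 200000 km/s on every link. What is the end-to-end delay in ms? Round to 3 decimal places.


Packet = 2000 bytes = 16000 bits. Store-and-forward: sum (t_trans + t_prop) per link.
Link 1: t_trans = 16000/(10*10^6) s = 1.6000 ms; t_prop = 800/200000 s = 4.0000 ms; subtotal = 5.6000 ms
Link 2: t_trans = 16000/(20*10^6) s = 0.8000 ms; t_prop = 800/200000 s = 4.0000 ms; subtotal = 4.8000 ms
End-to-end = 5.6000 + 4.8000 = 10.4000 ms -> 10.400 ms (3 dp)

10.400


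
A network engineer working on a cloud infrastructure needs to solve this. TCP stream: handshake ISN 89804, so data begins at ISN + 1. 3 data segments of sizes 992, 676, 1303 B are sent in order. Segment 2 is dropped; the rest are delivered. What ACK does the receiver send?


SYN uses sequence number 89804; first data byte = ISN + 1 = 89805.
Segment 1: SEQ = 89805, len = 992 B, covers [89805, 90796]
Segment 2: SEQ = 90797, len = 676 B, covers [90797, 91472] [LOST]
Segment 3: SEQ = 91473, len = 1303 B, covers [91473, 92775]
In-order data received: bytes [89805, 90796] (segments 1..1).
Segment 2 missing -> gap begins at byte 90797; later segments buffered out of order.
Cumulative ACK = next expected in-order byte = 89805 + 992 = 90797

90797


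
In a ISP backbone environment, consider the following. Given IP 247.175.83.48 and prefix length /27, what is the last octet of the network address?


Given: IP = 247.175.83.48, prefix = /27
Subnet mask = 255.255.255.224
Last octet of IP: 48
Last octet of mask: 224
Network last octet = 48 AND 224 = 32

32


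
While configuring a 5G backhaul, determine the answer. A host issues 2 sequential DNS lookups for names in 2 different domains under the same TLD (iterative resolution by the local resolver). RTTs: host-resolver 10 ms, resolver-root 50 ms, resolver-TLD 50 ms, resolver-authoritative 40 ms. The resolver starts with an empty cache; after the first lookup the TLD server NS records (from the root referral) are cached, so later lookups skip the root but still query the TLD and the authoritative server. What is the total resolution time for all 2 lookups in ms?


Lookup 1 (cold cache): local + root + TLD + auth = 10 + 50 + 50 + 40 = 150 ms
Lookups 2..2 (TLD NS cached -> skip root; new domain -> still ask TLD and auth): local + TLD + auth = 10 + 50 + 40 = 100 ms each
Remaining 1 lookups: 1 * 100 = 100 ms
Total = 150 + 100 = 250 ms

250


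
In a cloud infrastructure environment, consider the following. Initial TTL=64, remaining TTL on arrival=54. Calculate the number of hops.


Given: initial TTL = 64, received TTL = 54
Hops = initial TTL - received TTL
Hops = 64 - 54 = 10

10


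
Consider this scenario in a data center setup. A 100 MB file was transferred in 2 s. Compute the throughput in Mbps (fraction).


Given: file = 100 MB, time = 2 s
File in Mb = 100 * 8 = 800 Mb
Throughput = 800 / 2 Mbps
Throughput = 400 Mbps

400


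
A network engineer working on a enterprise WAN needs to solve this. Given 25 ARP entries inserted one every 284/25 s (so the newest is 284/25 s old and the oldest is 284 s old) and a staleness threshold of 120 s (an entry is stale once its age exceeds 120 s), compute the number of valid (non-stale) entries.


Ages are k * 284/25 s for k = 1..25 (spacing = 11.3600 s).
Entry k is valid iff k * 284/25 <= 120 iff k <= 25 * 120 / 284 = 10.5634
n_valid = floor(10.5634) = 10
(n_stale = 25 - 10 = 15)

10


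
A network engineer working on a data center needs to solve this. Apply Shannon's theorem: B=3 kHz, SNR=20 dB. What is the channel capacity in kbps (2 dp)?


Given: B = 3 kHz, SNR = 20 dB
SNR linear = 10^(20/10) = 100
1 + SNR = 101
log2(101) = 6.6582114828
C = 3 * 1000 * 6.6582114828 = 19974.6344 bps
C = 19.974634 kbps -> 19.97 kbps (2 dp)

19.97


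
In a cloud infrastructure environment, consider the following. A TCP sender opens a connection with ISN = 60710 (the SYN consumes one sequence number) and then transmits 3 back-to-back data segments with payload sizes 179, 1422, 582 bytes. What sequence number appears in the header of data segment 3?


The SYN occupies sequence number ISN = 60710, so the first data byte is ISN + 1 = 60711.
SEQ of data segment i = (ISN + 1) + sum of payload sizes of segments 1..i-1.
Segment 1: SEQ = 60711, payload = 179 bytes
Segment 2: SEQ = 60890, payload = 1422 bytes
Segment 3: SEQ = 62312, payload = 582 bytes
SEQ of segment 3 = 60711 + 179 + 1422 = 62312

62312


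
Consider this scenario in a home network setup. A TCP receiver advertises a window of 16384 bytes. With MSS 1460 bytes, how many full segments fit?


Given: RWND = 16384 bytes, MSS = 1460 bytes
Full segments = floor(RWND / MSS)
Full segments = floor(16384 / 1460)
Full segments = floor(11.2219) = 11

11


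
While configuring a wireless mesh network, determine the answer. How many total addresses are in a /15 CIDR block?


Given: CIDR prefix /15
Host bits = 32 - 15 = 17
Total addresses = 2^17 = 131072

131072


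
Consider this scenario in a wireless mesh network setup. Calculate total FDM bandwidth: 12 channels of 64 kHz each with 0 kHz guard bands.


Given: 12 channels, 64 kHz each, guard = 0 kHz
Channel bandwidth = 12 * 64 = 768 kHz
Guard bands = 11 gaps * 0 kHz = 0 kHz
Total = 768 + 0 = 768 kHz

768


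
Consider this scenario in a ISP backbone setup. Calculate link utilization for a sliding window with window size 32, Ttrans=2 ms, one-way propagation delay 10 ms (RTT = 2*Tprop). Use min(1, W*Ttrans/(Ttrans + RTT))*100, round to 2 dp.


Given: W = 32, Ttrans = 2 ms, RTT = 20 ms (= 2 * Tprop, Tprop = 10 ms)
Cycle time = Ttrans + RTT = 2 + 20 = 22 ms (first packet sent until its ACK returns)
W * Ttrans = 32 * 2 = 64 ms of sending per cycle
W * Ttrans / (Ttrans + RTT) = 64 / 22 = 2.909091
U = min(1, 2.909091) = 1.000000
U% = 100.00%

100.00


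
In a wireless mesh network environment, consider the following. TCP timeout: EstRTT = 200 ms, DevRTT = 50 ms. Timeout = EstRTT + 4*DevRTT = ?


Given: EstRTT = 200 ms, DevRTT = 50 ms
Timeout = EstRTT + 4 * DevRTT
4 * DevRTT = 4 * 50 = 200
Timeout = 200 + 200 = 400 ms

400


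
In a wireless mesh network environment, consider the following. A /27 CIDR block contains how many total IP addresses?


Given: CIDR prefix /27
Host bits = 32 - 27 = 5
Total addresses = 2^5 = 32

32


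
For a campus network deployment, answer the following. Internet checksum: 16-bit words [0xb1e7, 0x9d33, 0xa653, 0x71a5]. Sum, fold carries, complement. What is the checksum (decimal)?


Given words: [0xb1e7, 0x9d33, 0xa653, 0x71a5]
Step 1: Sum all words
Raw sum = 45543 + 40243 + 42579 + 29093 = 157458
Step 2: Fold carry: (26386 + 2) = 26388
One's complement = ~26388 & 0xFFFF = 39147

39147


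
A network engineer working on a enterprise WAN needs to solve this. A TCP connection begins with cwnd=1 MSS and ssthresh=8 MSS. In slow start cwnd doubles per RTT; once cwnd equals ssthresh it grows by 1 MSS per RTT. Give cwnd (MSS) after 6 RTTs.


RTT 0: cwnd = 1 MSS (initial)
RTT 1: cwnd = 2 MSS (slow start, doubled)
RTT 2: cwnd = 4 MSS (slow start, doubled)
RTT 3: cwnd = 8 MSS (slow start, doubled)
RTT 4: cwnd = 9 MSS (congestion avoidance, +1)
RTT 5: cwnd = 10 MSS (congestion avoidance, +1)
RTT 6: cwnd = 11 MSS (congestion avoidance, +1)

11


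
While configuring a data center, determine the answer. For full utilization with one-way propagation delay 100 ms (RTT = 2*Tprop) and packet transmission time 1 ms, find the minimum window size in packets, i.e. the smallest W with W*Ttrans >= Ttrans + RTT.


Given: Ttrans = 1 ms, RTT = 200 ms (= 2 * Tprop, Tprop = 100 ms)
Time until first ACK returns = Ttrans + RTT = 1 + 200 = 201 ms
Need W * Ttrans >= Ttrans + RTT  ->  W >= (Ttrans + RTT) / Ttrans
(Ttrans + RTT) / Ttrans = 201 / 1 = 201
W_min = ceil(201) = 201

201


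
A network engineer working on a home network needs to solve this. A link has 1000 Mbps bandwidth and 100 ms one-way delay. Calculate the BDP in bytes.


Given: bandwidth = 1000 Mbps, delay = 100 ms
BDP in bits = 1000 * 10^6 * 100 / 1000
BDP in bits = 100000000
BDP in bytes = 100000000 / 8 = 12500000

12500000


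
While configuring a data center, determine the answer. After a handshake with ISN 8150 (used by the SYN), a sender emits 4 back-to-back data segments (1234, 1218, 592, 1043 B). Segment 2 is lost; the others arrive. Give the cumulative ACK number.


SYN uses sequence number 8150; first data byte = ISN + 1 = 8151.
Segment 1: SEQ = 8151, len = 1234 B, covers [8151, 9384]
Segment 2: SEQ = 9385, len = 1218 B, covers [9385, 10602] [LOST]
Segment 3: SEQ = 10603, len = 592 B, covers [10603, 11194]
Segment 4: SEQ = 11195, len = 1043 B, covers [11195, 12237]
In-order data received: bytes [8151, 9384] (segments 1..1).
Segment 2 missing -> gap begins at byte 9385; later segments buffered out of order.
Cumulative ACK = next expected in-order byte = 8151 + 1234 = 9385

9385


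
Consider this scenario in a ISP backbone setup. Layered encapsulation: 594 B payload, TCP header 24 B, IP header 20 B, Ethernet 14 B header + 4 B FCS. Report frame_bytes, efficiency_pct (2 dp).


TCP segment = 594 + 24 = 618 B
IP packet = 618 + 20 = 638 B
Ethernet frame = 638 + 14 + 4 = 656 B
Efficiency = app / frame = 594 / 656 = 0.905488 = 90.5488% -> 90.55% (2 dp)

656, 90.55


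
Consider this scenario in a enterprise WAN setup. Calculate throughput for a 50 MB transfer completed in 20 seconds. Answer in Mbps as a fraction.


Given: file = 50 MB, time = 20 s
File in Mb = 50 * 8 = 400 Mb
Throughput = 400 / 20 Mbps
Throughput = 20 Mbps

20


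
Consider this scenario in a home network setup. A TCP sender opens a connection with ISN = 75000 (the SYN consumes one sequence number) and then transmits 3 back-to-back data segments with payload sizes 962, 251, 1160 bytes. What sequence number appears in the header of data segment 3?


The SYN occupies sequence number ISN = 75000, so the first data byte is ISN + 1 = 75001.
SEQ of data segment i = (ISN + 1) + sum of payload sizes of segments 1..i-1.
Segment 1: SEQ = 75001, payload = 962 bytes
Segment 2: SEQ = 75963, payload = 251 bytes
Segment 3: SEQ = 76214, payload = 1160 bytes
SEQ of segment 3 = 75001 + 962 + 251 = 76214

76214


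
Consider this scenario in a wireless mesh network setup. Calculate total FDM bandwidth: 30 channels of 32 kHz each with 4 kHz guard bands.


Given: 30 channels, 32 kHz each, guard = 4 kHz
Channel bandwidth = 30 * 32 = 960 kHz
Guard bands = 29 gaps * 4 kHz = 116 kHz
Total = 960 + 116 = 1076 kHz

1076


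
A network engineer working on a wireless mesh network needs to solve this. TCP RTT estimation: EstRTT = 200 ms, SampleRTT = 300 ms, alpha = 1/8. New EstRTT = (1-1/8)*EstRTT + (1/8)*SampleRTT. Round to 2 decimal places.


Given: EstRTT = 200 ms, SampleRTT = 300 ms, alpha = 1/8
New EstRTT = (1 - alpha) * EstRTT + alpha * SampleRTT
(7/8) * 200 = 175
(1/8) * 300 = 37.5
New EstRTT = 175 + 37.5 = 212.5 ms -> 212.50 ms (2 dp)

212.50


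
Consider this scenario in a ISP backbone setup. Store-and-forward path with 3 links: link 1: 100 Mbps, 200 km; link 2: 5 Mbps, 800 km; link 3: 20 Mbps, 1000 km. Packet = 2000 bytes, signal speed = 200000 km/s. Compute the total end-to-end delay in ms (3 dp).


Packet = 2000 bytes = 16000 bits. Store-and-forward: sum (t_trans + t_prop) per link.
Link 1: t_trans = 16000/(100*10^6) s = 0.1600 ms; t_prop = 200/200000 s = 1.0000 ms; subtotal = 1.1600 ms
Link 2: t_trans = 16000/(5*10^6) s = 3.2000 ms; t_prop = 800/200000 s = 4.0000 ms; subtotal = 7.2000 ms
Link 3: t_trans = 16000/(20*10^6) s = 0.8000 ms; t_prop = 1000/200000 s = 5.0000 ms; subtotal = 5.8000 ms
End-to-end = 1.1600 + 7.2000 + 5.8000 = 14.1600 ms -> 14.160 ms (3 dp)

14.160


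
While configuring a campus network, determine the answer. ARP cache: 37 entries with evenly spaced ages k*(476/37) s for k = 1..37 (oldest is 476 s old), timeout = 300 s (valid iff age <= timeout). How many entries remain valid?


Ages are k * 476/37 s for k = 1..37 (spacing = 12.8649 s).
Entry k is valid iff k * 476/37 <= 300 iff k <= 37 * 300 / 476 = 23.3193
n_valid = floor(23.3193) = 23
(n_stale = 37 - 23 = 14)

23


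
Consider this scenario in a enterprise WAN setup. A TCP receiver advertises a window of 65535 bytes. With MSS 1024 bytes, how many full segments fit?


Given: RWND = 65535 bytes, MSS = 1024 bytes
Full segments = floor(RWND / MSS)
Full segments = floor(65535 / 1024)
Full segments = floor(63.999) = 63

63


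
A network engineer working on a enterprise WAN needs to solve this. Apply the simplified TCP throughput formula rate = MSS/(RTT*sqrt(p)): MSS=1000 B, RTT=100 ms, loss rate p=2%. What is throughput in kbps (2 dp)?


Given: MSS = 1000 bytes, RTT = 100 ms, loss = 2%
RTT in seconds = 100 / 1000 = 0.1
Loss rate = 2% = 0.02
sqrt(loss) = sqrt(0.02) = 0.141421356237
Throughput (bytes/s) = 1000 / (0.1 * 0.141421356237) = 70710.6781
Throughput (kbps) = 70710.6781 * 8 / 1000 = 565.685425 -> 565.69 kbps (2 dp)

565.69


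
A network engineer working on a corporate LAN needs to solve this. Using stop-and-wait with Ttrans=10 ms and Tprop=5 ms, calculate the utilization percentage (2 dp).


Given: Ttrans = 10 ms, Tprop = 5 ms
RTT = 2 * Tprop = 2 * 5 = 10 ms
U = Ttrans / (Ttrans + RTT)
U = 10 / (10 + 10)
U = 10 / 20 = 0.5
U% = 50.00%

50.00


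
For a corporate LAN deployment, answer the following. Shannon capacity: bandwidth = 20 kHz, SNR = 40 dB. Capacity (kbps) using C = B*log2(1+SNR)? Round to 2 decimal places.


Given: B = 20 kHz, SNR = 40 dB
SNR linear = 10^(40/10) = 10000
1 + SNR = 10001
log2(10001) = 13.2878566418
C = 20 * 1000 * 13.2878566418 = 265757.1328 bps
C = 265.757133 kbps -> 265.76 kbps (2 dp)

265.76


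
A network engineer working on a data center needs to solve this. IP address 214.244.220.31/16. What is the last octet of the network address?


Given: IP = 214.244.220.31, prefix = /16
Subnet mask = 255.255.0.0
Last octet of IP: 31
Last octet of mask: 0
Network last octet = 31 AND 0 = 0

0


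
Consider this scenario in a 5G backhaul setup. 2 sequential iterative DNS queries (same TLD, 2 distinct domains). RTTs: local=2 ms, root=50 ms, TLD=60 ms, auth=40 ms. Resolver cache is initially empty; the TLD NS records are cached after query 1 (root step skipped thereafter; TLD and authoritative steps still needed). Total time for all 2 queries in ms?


Lookup 1 (cold cache): local + root + TLD + auth = 2 + 50 + 60 + 40 = 152 ms
Lookups 2..2 (TLD NS cached -> skip root; new domain -> still ask TLD and auth): local + TLD + auth = 2 + 60 + 40 = 102 ms each
Remaining 1 lookups: 1 * 102 = 102 ms
Total = 152 + 102 = 254 ms

254


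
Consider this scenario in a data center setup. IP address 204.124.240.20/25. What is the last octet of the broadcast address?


Given: IP = 204.124.240.20, prefix = /25
Host bits = 32 - 25 = 7
Network last octet = 20 AND mask = 0
Host part size = 2^7 - 1 = 127
Broadcast last octet = 0 OR 127 = 127

127


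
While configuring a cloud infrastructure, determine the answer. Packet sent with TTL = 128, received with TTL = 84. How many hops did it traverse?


Given: initial TTL = 128, received TTL = 84
Hops = initial TTL - received TTL
Hops = 128 - 84 = 44

44


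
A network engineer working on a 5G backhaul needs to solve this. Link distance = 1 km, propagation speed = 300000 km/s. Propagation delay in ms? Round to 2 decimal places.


Given: distance = 1 km, speed = 300000 km/s
Delay = distance / speed = 1 / 300000 seconds
Delay in ms = 1 * 1000 / 300000
Delay = 0.0033 ms
Rounded to 2 dp = 0.00 ms

0.00


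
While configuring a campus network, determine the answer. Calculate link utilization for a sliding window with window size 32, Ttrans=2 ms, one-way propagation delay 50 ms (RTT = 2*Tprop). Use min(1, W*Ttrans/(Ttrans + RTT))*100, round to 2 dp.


Given: W = 32, Ttrans = 2 ms, RTT = 100 ms (= 2 * Tprop, Tprop = 50 ms)
Cycle time = Ttrans + RTT = 2 + 100 = 102 ms (first packet sent until its ACK returns)
W * Ttrans = 32 * 2 = 64 ms of sending per cycle
W * Ttrans / (Ttrans + RTT) = 64 / 102 = 0.627451
U = min(1, 0.627451) = 0.627451
U% = 62.75%

62.75


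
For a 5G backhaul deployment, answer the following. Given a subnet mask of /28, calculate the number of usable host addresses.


Given: subnet mask /28
Host bits = 32 - 28 = 4
Total addresses = 2^4 = 16
Usable hosts = 16 - 2 (network + broadcast) = 14

14


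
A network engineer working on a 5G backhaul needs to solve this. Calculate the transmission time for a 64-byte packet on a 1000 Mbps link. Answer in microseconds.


Given: packet = 64 bytes, bandwidth = 1000 Mbps
Packet in bits = 64 * 8 = 512 bits
Bandwidth = 1000 * 10^6 = 1000000000 bps
Time = 512 / 1000000000 seconds
Time in us = 512 * 10^6 / 1000000000 = 0.512

0.512


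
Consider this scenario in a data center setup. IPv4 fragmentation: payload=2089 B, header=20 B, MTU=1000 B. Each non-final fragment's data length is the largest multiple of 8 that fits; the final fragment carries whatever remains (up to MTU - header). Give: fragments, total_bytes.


Max data per non-final fragment = floor((MTU - header)/8)*8 = floor((1000 - 20)/8)*8 = floor(980/8)*8 = 976 B
Final fragment needs no 8-byte alignment: it can carry up to MTU - header = 980 B
Non-final fragments needed = ceil((payload - 980) / 976) = ceil(1109/976) = ceil(1.1363) = 2
Number of fragments = 2 + 1 = 3
Fragment sizes (data): 2 * 976 B + 137 B (last, 137 <= 980 OK)
Total bytes sent = payload + n_frags * header = 2089 + 3*20 = 2089 + 60 = 2149 B

3, 2149


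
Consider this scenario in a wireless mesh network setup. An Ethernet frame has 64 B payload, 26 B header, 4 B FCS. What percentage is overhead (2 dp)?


Given: payload = 64 B, header = 26 B, trailer = 4 B
Overhead bytes = header + trailer = 26 + 4 = 30
Total frame = payload + overhead = 64 + 30 = 94
Overhead % = 30 / 94 * 100 = 31.9149% -> 31.91% (2 dp)

31.91
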